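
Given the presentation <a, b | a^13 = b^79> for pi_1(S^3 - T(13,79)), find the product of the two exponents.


The relation is a^13 = b^79.
Product of exponents = 13 * 79
= 1027

1027


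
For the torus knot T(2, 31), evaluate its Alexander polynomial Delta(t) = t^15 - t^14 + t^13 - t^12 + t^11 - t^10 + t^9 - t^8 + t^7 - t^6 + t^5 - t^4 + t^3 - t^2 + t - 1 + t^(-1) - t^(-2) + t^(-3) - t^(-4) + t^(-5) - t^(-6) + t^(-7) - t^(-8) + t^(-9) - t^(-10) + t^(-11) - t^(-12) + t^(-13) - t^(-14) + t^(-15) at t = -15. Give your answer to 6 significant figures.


Substituting t = -15 into Delta(t) = t^15 - t^14 + t^13 - t^12 + t^11 - t^10 + t^9 - t^8 + t^7 - t^6 + t^5 - t^4 + t^3 - t^2 + t - 1 + t^(-1) - t^(-2) + t^(-3) - t^(-4) + t^(-5) - t^(-6) + t^(-7) - t^(-8) + t^(-9) - t^(-10) + t^(-11) - t^(-12) + t^(-13) - t^(-14) + t^(-15):
Term values: (-437893890380859392) + (-29192926025390624) + (-1946195068359375) + (-129746337890625) + (-8649755859375) + (-576650390625) + (-38443359375) + (-2562890625) + (-170859375) + (-11390625) + (-759375) + (-50625) + (-3375) + (-225) + (-15) + (-1) + (-0.0666667) + (-0.00444444) + (-0.000296296) + (-1.97531e-05) + (-1.31687e-06) + (-8.77915e-08) + (-5.85277e-09) + (-3.90184e-10) + (-2.60123e-11) + (-1.73415e-12) + (-1.1561e-13) + (-7.70735e-15) + (-5.13823e-16) + (-3.42549e-17) + (-2.28366e-18)
Sum = -4.691720254e+17
Rounded to 6 significant figures: -4.69172e+17

-4.69172e+17


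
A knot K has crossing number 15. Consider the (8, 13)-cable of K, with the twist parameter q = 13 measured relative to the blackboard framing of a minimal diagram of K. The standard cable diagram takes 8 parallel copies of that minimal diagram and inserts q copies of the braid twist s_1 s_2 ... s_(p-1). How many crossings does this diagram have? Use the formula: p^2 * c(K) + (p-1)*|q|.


Step 1: Each of the c(K) crossings of the companion diagram becomes p*p = p^2 crossings among the p parallel strands, and each of the |q| twists s_1 s_2 ... s_(p-1) adds (p-1) crossings.
  Crossings = p^2 * c(K) + (p-1)*|q|
Step 2: = 8^2 * 15 + (8-1)*13
Step 3: = 64*15 + 7*13
Step 4: = 960 + 91 = 1051

1051


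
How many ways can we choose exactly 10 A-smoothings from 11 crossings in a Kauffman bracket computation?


We choose which 10 of 11 crossings get A-smoothings.
C(11, 10) = 11! / (10! * 1!)
= 11

11


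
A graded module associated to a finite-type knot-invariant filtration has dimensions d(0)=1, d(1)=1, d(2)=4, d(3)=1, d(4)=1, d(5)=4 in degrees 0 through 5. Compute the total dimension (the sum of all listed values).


Total dimension = d(0) + d(1) + ... + d(5)
= 1 + 1 + 4 + 1 + 1 + 4
= 12

12


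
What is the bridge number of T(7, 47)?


The bridge number of T(p,q) is min(p,q).
min(7, 47) = 7

7


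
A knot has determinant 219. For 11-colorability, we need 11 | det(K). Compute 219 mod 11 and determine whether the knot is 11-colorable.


Step 1: A knot is p-colorable if and only if p divides its determinant.
Step 2: Compute 219 mod 11.
219 = 19 * 11 + 10
Step 3: 219 mod 11 = 10
Step 4: The knot is 11-colorable: no

10


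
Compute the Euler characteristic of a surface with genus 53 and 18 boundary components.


chi = 2 - 2g - b
= 2 - 2*53 - 18
= 2 - 106 - 18 = -122

-122


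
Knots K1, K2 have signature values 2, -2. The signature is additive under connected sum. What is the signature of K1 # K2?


The signature is additive under connected sum.
signature(K1 # K2) = (2) + (-2)
= 0

0


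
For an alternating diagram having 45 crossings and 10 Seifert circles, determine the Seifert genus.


For alternating knots, g = (c - s + 1)/2.
= (45 - 10 + 1)/2
= 36/2 = 18

18


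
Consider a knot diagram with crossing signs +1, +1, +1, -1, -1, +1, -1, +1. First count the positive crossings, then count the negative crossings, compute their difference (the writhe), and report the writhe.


Step 1: Count positive crossings (+1).
Positive crossings: 5
Step 2: Count negative crossings (-1).
Negative crossings: 3
Step 3: Writhe = (positive) - (negative)
w = 5 - 3 = 2
Step 4: |w| = 2, and w is positive

2


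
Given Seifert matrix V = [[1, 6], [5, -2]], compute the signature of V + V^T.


Step 1: V + V^T = [[2, 11], [11, -4]]
Step 2: trace = -2, det = -129
Step 3: Discriminant = (-2)^2 - 4*(-129) = 520
Step 4: Eigenvalues: 10.4018, -12.4018
Step 5: Signature = (# positive eigenvalues) - (# negative eigenvalues) = 0

0


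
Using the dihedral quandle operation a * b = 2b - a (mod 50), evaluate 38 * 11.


38 * 11 = 2*11 - 38 mod 50
= 22 - 38 mod 50
= -16 mod 50 = 34

34


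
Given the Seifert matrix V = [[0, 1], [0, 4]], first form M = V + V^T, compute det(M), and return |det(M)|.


Step 1: Form V + V^T where V = [[0, 1], [0, 4]]
  V^T = [[0, 0], [1, 4]]
  V + V^T = [[0, 1], [1, 8]]
Step 2: det(V + V^T) = 0*8 - 1*1
  = 0 - 1 = -1
Step 3: Knot determinant = |det(V + V^T)| = |-1| = 1

1


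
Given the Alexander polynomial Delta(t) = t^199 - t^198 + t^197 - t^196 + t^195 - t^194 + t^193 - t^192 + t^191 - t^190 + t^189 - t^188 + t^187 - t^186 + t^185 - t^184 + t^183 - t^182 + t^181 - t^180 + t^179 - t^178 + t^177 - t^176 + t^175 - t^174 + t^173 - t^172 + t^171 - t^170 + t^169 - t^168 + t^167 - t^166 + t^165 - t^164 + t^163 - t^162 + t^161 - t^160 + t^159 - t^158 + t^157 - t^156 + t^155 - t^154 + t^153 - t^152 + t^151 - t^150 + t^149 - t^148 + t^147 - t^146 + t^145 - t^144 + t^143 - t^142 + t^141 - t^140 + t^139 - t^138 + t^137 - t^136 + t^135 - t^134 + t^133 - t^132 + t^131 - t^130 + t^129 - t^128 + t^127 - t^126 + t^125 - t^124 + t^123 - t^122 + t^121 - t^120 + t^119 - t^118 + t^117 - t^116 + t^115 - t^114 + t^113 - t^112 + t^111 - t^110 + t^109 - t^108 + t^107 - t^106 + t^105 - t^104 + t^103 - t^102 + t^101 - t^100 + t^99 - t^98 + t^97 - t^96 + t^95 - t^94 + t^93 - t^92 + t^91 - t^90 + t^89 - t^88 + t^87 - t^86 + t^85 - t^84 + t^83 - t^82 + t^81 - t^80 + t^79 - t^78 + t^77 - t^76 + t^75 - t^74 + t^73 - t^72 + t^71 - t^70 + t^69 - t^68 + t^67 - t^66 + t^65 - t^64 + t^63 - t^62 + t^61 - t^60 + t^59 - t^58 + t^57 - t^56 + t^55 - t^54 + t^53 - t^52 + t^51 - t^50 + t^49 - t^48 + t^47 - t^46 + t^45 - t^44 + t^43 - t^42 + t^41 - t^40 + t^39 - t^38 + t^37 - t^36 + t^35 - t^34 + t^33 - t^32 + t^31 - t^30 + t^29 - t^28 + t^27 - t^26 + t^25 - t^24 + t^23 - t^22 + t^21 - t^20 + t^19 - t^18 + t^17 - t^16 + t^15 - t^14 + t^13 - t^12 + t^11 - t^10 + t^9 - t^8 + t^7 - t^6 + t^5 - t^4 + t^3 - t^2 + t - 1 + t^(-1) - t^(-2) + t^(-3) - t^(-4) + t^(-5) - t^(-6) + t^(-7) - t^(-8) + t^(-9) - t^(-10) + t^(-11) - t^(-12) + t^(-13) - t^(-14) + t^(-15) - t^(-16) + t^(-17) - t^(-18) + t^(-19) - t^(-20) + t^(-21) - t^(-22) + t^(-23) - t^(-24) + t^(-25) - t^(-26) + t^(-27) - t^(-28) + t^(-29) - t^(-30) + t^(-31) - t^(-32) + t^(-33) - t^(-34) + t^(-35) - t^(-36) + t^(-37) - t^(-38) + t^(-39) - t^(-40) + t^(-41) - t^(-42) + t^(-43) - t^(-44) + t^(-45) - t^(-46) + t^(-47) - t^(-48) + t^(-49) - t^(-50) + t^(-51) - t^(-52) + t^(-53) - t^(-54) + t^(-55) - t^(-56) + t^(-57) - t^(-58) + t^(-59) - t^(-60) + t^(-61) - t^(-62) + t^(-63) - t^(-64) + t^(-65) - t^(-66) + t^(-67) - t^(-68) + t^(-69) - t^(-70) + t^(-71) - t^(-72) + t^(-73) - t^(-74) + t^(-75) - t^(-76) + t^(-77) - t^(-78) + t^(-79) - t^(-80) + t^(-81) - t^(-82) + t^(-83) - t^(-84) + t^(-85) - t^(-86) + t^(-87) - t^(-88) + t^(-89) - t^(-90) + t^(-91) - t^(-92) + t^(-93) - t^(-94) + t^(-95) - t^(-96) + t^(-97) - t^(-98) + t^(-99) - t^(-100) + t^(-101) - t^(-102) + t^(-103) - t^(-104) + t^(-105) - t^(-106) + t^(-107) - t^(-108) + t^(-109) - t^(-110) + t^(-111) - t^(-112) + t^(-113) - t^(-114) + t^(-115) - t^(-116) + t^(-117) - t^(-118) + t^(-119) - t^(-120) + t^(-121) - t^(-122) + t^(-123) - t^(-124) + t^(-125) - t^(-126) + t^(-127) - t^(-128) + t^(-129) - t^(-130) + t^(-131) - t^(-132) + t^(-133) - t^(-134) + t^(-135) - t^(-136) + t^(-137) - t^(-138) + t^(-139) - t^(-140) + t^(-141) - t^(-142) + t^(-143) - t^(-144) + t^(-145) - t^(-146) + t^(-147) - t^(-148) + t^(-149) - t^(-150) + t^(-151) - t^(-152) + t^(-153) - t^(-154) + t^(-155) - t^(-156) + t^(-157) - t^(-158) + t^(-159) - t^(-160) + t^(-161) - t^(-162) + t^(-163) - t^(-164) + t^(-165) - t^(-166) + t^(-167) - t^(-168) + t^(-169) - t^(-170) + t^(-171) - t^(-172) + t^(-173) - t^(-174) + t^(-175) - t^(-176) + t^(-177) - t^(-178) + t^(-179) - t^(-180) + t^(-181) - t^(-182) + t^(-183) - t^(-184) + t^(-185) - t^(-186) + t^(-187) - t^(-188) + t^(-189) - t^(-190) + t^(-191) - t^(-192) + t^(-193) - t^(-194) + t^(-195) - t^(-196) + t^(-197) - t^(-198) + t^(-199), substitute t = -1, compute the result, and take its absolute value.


Step 1: The polynomial has 399 terms with alternating signs, exponents from 199 down to -199.
Step 2: Substitute t = -1. The i-th term has coefficient (-1)^i and exponent (m-i),
  so its value is (-1)^i * (-1)^(m-i) = (-1)^m = -1 for every i.
Step 3: All 399 terms equal -1, so Delta(-1) = 399 * (-1) = -399
Step 4: |Delta(-1)| = 399

399


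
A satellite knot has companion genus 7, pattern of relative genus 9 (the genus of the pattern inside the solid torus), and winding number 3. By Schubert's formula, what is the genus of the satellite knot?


Schubert: g(satellite) = g_rel(pattern) + |winding| * g(companion),
where g_rel(pattern) is the genus of the pattern relative to the solid torus.
= 9 + 3 * 7
= 9 + 21 = 30

30


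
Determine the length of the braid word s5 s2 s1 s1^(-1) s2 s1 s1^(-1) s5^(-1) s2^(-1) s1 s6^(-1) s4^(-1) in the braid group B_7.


The word length counts the number of generators (including inverses).
Listing each generator: s5, s2, s1, s1^(-1), s2, s1, s1^(-1), s5^(-1), s2^(-1), s1, s6^(-1), s4^(-1)
There are 12 generators in this braid word.

12


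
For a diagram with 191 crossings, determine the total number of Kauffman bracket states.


Each crossing contributes 2 choices (A-smoothing or B-smoothing).
Total states = 2^191 = 3138550867693340381917894711603833208051177722232017256448

3138550867693340381917894711603833208051177722232017256448


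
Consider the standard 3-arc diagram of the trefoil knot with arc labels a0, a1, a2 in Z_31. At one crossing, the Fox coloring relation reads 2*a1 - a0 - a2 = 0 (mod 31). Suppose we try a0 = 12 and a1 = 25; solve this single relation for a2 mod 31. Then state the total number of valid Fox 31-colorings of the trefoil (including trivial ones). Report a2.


Step 1: Apply the given crossing relation 2*a1 - a0 - a2 = 0 (mod 31).
  a2 = 2*a1 - a0 mod 31
  a2 = 2*25 - 12 mod 31
  a2 = 50 - 12 mod 31
  a2 = 38 mod 31 = 7
Step 2: The trefoil has determinant 3.
  Number of Fox p-colorings (p prime) is p^2 if p = 3, else p.
  Since 31 does not divide 3, only trivial (constant) colorings exist.
  (So the trial a0 = 12, a1 = 25 with a0 != a1 does NOT extend to a valid coloring of the whole trefoil: the other two crossing relations require 3*(a1 - a0) = 0 (mod 31), which fails.)
  Total colorings = 31
Step 3: a2 = 7, total Fox 31-colorings = 31

7


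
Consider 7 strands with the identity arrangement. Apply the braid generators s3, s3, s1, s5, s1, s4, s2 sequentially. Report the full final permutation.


Starting with identity [1, 2, 3, 4, 5, 6, 7].
Apply generators in sequence:
  After s3: [1, 2, 4, 3, 5, 6, 7]
  After s3: [1, 2, 3, 4, 5, 6, 7]
  After s1: [2, 1, 3, 4, 5, 6, 7]
  After s5: [2, 1, 3, 4, 6, 5, 7]
  After s1: [1, 2, 3, 4, 6, 5, 7]
  After s4: [1, 2, 3, 6, 4, 5, 7]
  After s2: [1, 3, 2, 6, 4, 5, 7]
Final permutation: [1, 3, 2, 6, 4, 5, 7]

[1, 3, 2, 6, 4, 5, 7]


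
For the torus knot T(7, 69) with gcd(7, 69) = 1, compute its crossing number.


For a torus knot T(p, q) with gcd(p,q)=1,
the crossing number is min(p*(q-1), q*(p-1)).
p*(q-1) = 7*68 = 476
q*(p-1) = 69*6 = 414
min(476, 414) = 414

414


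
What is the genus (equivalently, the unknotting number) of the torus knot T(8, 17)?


For a torus knot T(p,q), both the unknotting number and genus equal (p-1)(q-1)/2.
= (8-1)(17-1)/2
= 7*16/2
= 112/2 = 56

56


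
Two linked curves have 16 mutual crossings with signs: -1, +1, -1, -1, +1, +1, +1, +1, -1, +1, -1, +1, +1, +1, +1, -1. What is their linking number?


Step 1: Count positive crossings: 10
Step 2: Count negative crossings: 6
Step 3: Sum of signs = 10 - 6 = 4
Step 4: Linking number = sum/2 = 4/2 = 2

2


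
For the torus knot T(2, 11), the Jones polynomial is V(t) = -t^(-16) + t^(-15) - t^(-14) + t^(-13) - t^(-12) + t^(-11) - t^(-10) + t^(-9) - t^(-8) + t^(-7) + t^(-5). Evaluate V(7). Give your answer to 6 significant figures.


Substituting t = 7 into V(t) = -t^(-16) + t^(-15) - t^(-14) + t^(-13) - t^(-12) + t^(-11) - t^(-10) + t^(-9) - t^(-8) + t^(-7) + t^(-5):
  (-)t^(-16) = -3.00906e-14
  (+)t^(-15) = 2.10634e-13
  (-)t^(-14) = -1.47444e-12
  (+)t^(-13) = 1.03211e-11
  (-)t^(-12) = -7.22476e-11
  (+)t^(-11) = 5.05733e-10
  (-)t^(-10) = -3.54013e-09
  (+)t^(-9) = 2.47809e-08
  (-)t^(-8) = -1.73467e-07
  (+)t^(-7) = 1.21427e-06
  (+)t^(-5) = 5.9499e-05
Sum = (-3.00906e-14) + (2.10634e-13) + (-1.47444e-12) + (1.03211e-11) + (-7.22476e-11) + (5.05733e-10) + (-3.54013e-09) + (2.47809e-08) + (-1.73467e-07) + (1.21427e-06) + (5.9499e-05)
= 6.056150073e-05
Rounded to 6 significant figures: 6.05615e-05

6.05615e-05


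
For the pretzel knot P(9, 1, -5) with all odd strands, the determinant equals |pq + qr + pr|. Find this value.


Step 1: Compute pq + qr + pr.
pq = 9*1 = 9
qr = 1*(-5) = -5
pr = 9*(-5) = -45
pq + qr + pr = 9 + (-5) + (-45) = -41
Step 2: Take absolute value.
det(P(9,1,-5)) = |-41| = 41

41


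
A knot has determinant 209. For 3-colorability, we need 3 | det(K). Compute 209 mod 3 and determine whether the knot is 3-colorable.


Step 1: A knot is p-colorable if and only if p divides its determinant.
Step 2: Compute 209 mod 3.
209 = 69 * 3 + 2
Step 3: 209 mod 3 = 2
Step 4: The knot is 3-colorable: no

2


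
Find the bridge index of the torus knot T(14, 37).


The bridge number of T(p,q) is min(p,q).
min(14, 37) = 14

14


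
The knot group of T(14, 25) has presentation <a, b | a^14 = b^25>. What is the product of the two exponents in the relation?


The relation is a^14 = b^25.
Product of exponents = 14 * 25
= 350

350


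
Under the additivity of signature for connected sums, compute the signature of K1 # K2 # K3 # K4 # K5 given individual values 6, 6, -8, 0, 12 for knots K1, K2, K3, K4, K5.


The signature is additive under connected sum.
signature(K1 # K2 # K3 # K4 # K5) = (6) + (6) + (-8) + (0) + (12)
= 16

16


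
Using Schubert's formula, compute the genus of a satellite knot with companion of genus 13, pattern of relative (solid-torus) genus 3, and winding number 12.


Schubert: g(satellite) = g_rel(pattern) + |winding| * g(companion),
where g_rel(pattern) is the genus of the pattern relative to the solid torus.
= 3 + 12 * 13
= 3 + 156 = 159

159


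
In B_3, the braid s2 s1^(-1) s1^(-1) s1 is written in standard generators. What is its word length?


The word length counts the number of generators (including inverses).
Listing each generator: s2, s1^(-1), s1^(-1), s1
There are 4 generators in this braid word.

4


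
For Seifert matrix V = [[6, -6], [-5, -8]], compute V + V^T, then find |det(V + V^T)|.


Step 1: Form V + V^T where V = [[6, -6], [-5, -8]]
  V^T = [[6, -5], [-6, -8]]
  V + V^T = [[12, -11], [-11, -16]]
Step 2: det(V + V^T) = 12*(-16) - (-11)*(-11)
  = -192 - 121 = -313
Step 3: Knot determinant = |det(V + V^T)| = |-313| = 313

313


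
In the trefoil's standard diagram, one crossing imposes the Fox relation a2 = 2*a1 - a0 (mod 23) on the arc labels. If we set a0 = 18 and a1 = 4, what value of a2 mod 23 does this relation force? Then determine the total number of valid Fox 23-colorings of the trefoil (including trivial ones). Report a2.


Step 1: Apply the given crossing relation 2*a1 - a0 - a2 = 0 (mod 23).
  a2 = 2*a1 - a0 mod 23
  a2 = 2*4 - 18 mod 23
  a2 = 8 - 18 mod 23
  a2 = -10 mod 23 = 13
Step 2: The trefoil has determinant 3.
  Number of Fox p-colorings (p prime) is p^2 if p = 3, else p.
  Since 23 does not divide 3, only trivial (constant) colorings exist.
  (So the trial a0 = 18, a1 = 4 with a0 != a1 does NOT extend to a valid coloring of the whole trefoil: the other two crossing relations require 3*(a1 - a0) = 0 (mod 23), which fails.)
  Total colorings = 23
Step 3: a2 = 13, total Fox 23-colorings = 23

13


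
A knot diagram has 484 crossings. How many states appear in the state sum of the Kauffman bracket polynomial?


Each crossing contributes 2 choices (A-smoothing or B-smoothing).
Total states = 2^484 = 49947976805055875702105555676690660891977570282639538413746511354005947821116249921924897649015871538557230897942505966327167610868612564900642816

49947976805055875702105555676690660891977570282639538413746511354005947821116249921924897649015871538557230897942505966327167610868612564900642816


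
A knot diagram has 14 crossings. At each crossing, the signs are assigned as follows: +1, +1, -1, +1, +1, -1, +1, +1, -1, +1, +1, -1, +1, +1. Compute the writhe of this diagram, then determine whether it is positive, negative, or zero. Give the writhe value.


Step 1: Count positive crossings (+1).
Positive crossings: 10
Step 2: Count negative crossings (-1).
Negative crossings: 4
Step 3: Writhe = (positive) - (negative)
w = 10 - 4 = 6
Step 4: |w| = 6, and w is positive

6


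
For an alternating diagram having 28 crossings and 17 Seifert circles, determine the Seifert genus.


For alternating knots, g = (c - s + 1)/2.
= (28 - 17 + 1)/2
= 12/2 = 6

6


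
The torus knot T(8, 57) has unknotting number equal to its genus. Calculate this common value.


For a torus knot T(p,q), both the unknotting number and genus equal (p-1)(q-1)/2.
= (8-1)(57-1)/2
= 7*56/2
= 392/2 = 196

196


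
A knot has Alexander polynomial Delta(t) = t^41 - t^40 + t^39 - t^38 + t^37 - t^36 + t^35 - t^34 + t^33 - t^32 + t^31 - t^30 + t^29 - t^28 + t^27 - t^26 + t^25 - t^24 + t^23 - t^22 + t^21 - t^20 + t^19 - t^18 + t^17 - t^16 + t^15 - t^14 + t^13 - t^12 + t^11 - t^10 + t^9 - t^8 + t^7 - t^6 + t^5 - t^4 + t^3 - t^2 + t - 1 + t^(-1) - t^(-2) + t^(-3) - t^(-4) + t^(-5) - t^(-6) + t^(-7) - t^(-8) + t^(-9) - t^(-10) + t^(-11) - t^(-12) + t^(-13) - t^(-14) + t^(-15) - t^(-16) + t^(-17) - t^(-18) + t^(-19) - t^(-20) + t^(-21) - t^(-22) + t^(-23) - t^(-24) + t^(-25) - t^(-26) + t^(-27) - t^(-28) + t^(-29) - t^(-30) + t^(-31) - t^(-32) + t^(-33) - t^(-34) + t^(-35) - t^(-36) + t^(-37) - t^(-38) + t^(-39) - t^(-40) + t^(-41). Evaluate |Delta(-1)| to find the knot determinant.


Step 1: The polynomial has 83 terms with alternating signs, exponents from 41 down to -41.
Step 2: Substitute t = -1. The i-th term has coefficient (-1)^i and exponent (m-i),
  so its value is (-1)^i * (-1)^(m-i) = (-1)^m = -1 for every i.
Step 3: All 83 terms equal -1, so Delta(-1) = 83 * (-1) = -83
Step 4: |Delta(-1)| = 83

83


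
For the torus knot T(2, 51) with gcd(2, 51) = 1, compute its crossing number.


For a torus knot T(p, q) with gcd(p,q)=1,
the crossing number is min(p*(q-1), q*(p-1)).
p*(q-1) = 2*50 = 100
q*(p-1) = 51*1 = 51
min(100, 51) = 51

51


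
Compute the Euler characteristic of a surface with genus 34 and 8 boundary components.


chi = 2 - 2g - b
= 2 - 2*34 - 8
= 2 - 68 - 8 = -74

-74


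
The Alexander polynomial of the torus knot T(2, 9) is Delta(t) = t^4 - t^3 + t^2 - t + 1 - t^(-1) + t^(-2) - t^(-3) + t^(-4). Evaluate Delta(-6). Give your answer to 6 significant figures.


Substituting t = -6 into Delta(t) = t^4 - t^3 + t^2 - t + 1 - t^(-1) + t^(-2) - t^(-3) + t^(-4):
Term values: (1296) + (216) + (36) + (6) + (1) + (0.166667) + (0.0277778) + (0.00462963) + (0.000771605)
Sum = 1555.199846
Rounded to 6 significant figures: 1555.2

1555.2


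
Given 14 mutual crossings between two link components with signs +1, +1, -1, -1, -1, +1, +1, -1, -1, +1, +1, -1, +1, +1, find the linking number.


Step 1: Count positive crossings: 8
Step 2: Count negative crossings: 6
Step 3: Sum of signs = 8 - 6 = 2
Step 4: Linking number = sum/2 = 2/2 = 1

1


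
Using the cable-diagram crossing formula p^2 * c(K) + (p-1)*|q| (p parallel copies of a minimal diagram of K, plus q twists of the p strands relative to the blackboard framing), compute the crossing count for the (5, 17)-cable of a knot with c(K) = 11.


Step 1: Each of the c(K) crossings of the companion diagram becomes p*p = p^2 crossings among the p parallel strands, and each of the |q| twists s_1 s_2 ... s_(p-1) adds (p-1) crossings.
  Crossings = p^2 * c(K) + (p-1)*|q|
Step 2: = 5^2 * 11 + (5-1)*17
Step 3: = 25*11 + 4*17
Step 4: = 275 + 68 = 343

343


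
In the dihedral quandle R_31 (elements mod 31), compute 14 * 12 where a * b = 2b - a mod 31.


14 * 12 = 2*12 - 14 mod 31
= 24 - 14 mod 31
= 10 mod 31 = 10

10


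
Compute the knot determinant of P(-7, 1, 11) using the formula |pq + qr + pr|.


Step 1: Compute pq + qr + pr.
pq = (-7)*1 = -7
qr = 1*11 = 11
pr = (-7)*11 = -77
pq + qr + pr = -7 + 11 + (-77) = -73
Step 2: Take absolute value.
det(P(-7,1,11)) = |-73| = 73

73


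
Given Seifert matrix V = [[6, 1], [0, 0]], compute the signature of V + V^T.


Step 1: V + V^T = [[12, 1], [1, 0]]
Step 2: trace = 12, det = -1
Step 3: Discriminant = 12^2 - 4*(-1) = 148
Step 4: Eigenvalues: 12.0828, -0.0827625
Step 5: Signature = (# positive eigenvalues) - (# negative eigenvalues) = 0

0


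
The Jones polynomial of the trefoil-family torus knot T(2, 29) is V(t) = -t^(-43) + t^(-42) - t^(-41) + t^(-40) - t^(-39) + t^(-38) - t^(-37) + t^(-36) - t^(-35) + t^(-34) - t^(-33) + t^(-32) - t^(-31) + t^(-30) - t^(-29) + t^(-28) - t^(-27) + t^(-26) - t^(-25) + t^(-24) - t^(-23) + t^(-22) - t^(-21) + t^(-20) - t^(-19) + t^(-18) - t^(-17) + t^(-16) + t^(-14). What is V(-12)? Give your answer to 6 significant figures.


Substituting t = -12 into V(t) = -t^(-43) + t^(-42) - t^(-41) + t^(-40) - t^(-39) + t^(-38) - t^(-37) + t^(-36) - t^(-35) + t^(-34) - t^(-33) + t^(-32) - t^(-31) + t^(-30) - t^(-29) + t^(-28) - t^(-27) + t^(-26) - t^(-25) + t^(-24) - t^(-23) + t^(-22) - t^(-21) + t^(-20) - t^(-19) + t^(-18) - t^(-17) + t^(-16) + t^(-14):
  (-)t^(-43) = 3.93737e-47
  (+)t^(-42) = 4.72485e-46
  (-)t^(-41) = 5.66982e-45
  (+)t^(-40) = 6.80378e-44
  (-)t^(-39) = 8.16453e-43
  (+)t^(-38) = 9.79744e-42
  (-)t^(-37) = 1.17569e-40
  (+)t^(-36) = 1.41083e-39
  (-)t^(-35) = 1.693e-38
  (+)t^(-34) = 2.0316e-37
  (-)t^(-33) = 2.43792e-36
  (+)t^(-32) = 2.9255e-35
  (-)t^(-31) = 3.5106e-34
  (+)t^(-30) = 4.21272e-33
  (-)t^(-29) = 5.05526e-32
  (+)t^(-28) = 6.06632e-31
  (-)t^(-27) = 7.27958e-30
  (+)t^(-26) = 8.7355e-29
  (-)t^(-25) = 1.04826e-27
  (+)t^(-24) = 1.25791e-26
  (-)t^(-23) = 1.50949e-25
  (+)t^(-22) = 1.81139e-24
  (-)t^(-21) = 2.17367e-23
  (+)t^(-20) = 2.60841e-22
  (-)t^(-19) = 3.13009e-21
  (+)t^(-18) = 3.7561e-20
  (-)t^(-17) = 4.50732e-19
  (+)t^(-16) = 5.40879e-18
  (+)t^(-14) = 7.78866e-16
Sum = (3.93737e-47) + (4.72485e-46) + (5.66982e-45) + (6.80378e-44) + (8.16453e-43) + (9.79744e-42) + (1.17569e-40) + (1.41083e-39) + (1.693e-38) + (2.0316e-37) + (2.43792e-36) + (2.9255e-35) + (3.5106e-34) + (4.21272e-33) + (5.05526e-32) + (6.06632e-31) + (7.27958e-30) + (8.7355e-29) + (1.04826e-27) + (1.25791e-26) + (1.50949e-25) + (1.81139e-24) + (2.17367e-23) + (2.60841e-22) + (3.13009e-21) + (3.7561e-20) + (4.50732e-19) + (5.40879e-18) + (7.78866e-16)
= 7.847661556e-16
Rounded to 6 significant figures: 7.84766e-16

7.84766e-16


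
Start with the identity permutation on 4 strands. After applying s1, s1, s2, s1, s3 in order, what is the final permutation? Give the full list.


Starting with identity [1, 2, 3, 4].
Apply generators in sequence:
  After s1: [2, 1, 3, 4]
  After s1: [1, 2, 3, 4]
  After s2: [1, 3, 2, 4]
  After s1: [3, 1, 2, 4]
  After s3: [3, 1, 4, 2]
Final permutation: [3, 1, 4, 2]

[3, 1, 4, 2]


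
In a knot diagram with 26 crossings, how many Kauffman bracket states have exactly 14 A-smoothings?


We choose which 14 of 26 crossings get A-smoothings.
C(26, 14) = 26! / (14! * 12!)
= 9657700

9657700


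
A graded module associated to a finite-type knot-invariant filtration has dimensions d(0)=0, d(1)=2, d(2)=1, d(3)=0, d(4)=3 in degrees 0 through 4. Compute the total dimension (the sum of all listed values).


Total dimension = d(0) + d(1) + ... + d(4)
= 0 + 2 + 1 + 0 + 3
= 6

6


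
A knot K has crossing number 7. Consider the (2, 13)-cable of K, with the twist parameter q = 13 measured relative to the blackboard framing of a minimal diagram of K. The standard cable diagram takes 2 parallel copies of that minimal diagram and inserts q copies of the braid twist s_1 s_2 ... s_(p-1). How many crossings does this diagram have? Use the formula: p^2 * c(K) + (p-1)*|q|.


Step 1: Each of the c(K) crossings of the companion diagram becomes p*p = p^2 crossings among the p parallel strands, and each of the |q| twists s_1 s_2 ... s_(p-1) adds (p-1) crossings.
  Crossings = p^2 * c(K) + (p-1)*|q|
Step 2: = 2^2 * 7 + (2-1)*13
Step 3: = 4*7 + 1*13
Step 4: = 28 + 13 = 41

41


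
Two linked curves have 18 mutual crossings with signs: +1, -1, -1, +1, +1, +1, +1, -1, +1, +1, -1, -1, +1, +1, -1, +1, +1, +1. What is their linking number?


Step 1: Count positive crossings: 12
Step 2: Count negative crossings: 6
Step 3: Sum of signs = 12 - 6 = 6
Step 4: Linking number = sum/2 = 6/2 = 3

3


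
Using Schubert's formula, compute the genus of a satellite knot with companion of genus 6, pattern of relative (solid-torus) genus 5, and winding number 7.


Schubert: g(satellite) = g_rel(pattern) + |winding| * g(companion),
where g_rel(pattern) is the genus of the pattern relative to the solid torus.
= 5 + 7 * 6
= 5 + 42 = 47

47


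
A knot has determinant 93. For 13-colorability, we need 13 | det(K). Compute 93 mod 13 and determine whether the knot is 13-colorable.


Step 1: A knot is p-colorable if and only if p divides its determinant.
Step 2: Compute 93 mod 13.
93 = 7 * 13 + 2
Step 3: 93 mod 13 = 2
Step 4: The knot is 13-colorable: no

2


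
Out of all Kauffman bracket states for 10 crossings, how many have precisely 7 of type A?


We choose which 7 of 10 crossings get A-smoothings.
C(10, 7) = 10! / (7! * 3!)
= 120

120


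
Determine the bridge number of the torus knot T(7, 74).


The bridge number of T(p,q) is min(p,q).
min(7, 74) = 7

7


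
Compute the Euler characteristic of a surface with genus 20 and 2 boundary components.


chi = 2 - 2g - b
= 2 - 2*20 - 2
= 2 - 40 - 2 = -40

-40


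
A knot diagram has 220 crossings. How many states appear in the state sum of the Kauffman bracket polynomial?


Each crossing contributes 2 choices (A-smoothing or B-smoothing).
Total states = 2^220 = 1684996666696914987166688442938726917102321526408785780068975640576

1684996666696914987166688442938726917102321526408785780068975640576


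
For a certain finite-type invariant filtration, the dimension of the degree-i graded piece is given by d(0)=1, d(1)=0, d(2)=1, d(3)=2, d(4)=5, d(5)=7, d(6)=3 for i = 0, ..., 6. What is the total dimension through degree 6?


Total dimension = d(0) + d(1) + ... + d(6)
= 1 + 0 + 1 + 2 + 5 + 7 + 3
= 19

19


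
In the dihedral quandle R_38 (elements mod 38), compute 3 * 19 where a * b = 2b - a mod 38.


3 * 19 = 2*19 - 3 mod 38
= 38 - 3 mod 38
= 35 mod 38 = 35

35


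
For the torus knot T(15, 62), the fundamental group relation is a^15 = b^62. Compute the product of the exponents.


The relation is a^15 = b^62.
Product of exponents = 15 * 62
= 930

930


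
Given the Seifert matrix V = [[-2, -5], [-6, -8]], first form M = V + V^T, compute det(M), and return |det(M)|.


Step 1: Form V + V^T where V = [[-2, -5], [-6, -8]]
  V^T = [[-2, -6], [-5, -8]]
  V + V^T = [[-4, -11], [-11, -16]]
Step 2: det(V + V^T) = (-4)*(-16) - (-11)*(-11)
  = 64 - 121 = -57
Step 3: Knot determinant = |det(V + V^T)| = |-57| = 57

57


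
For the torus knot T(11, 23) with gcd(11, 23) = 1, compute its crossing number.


For a torus knot T(p, q) with gcd(p,q)=1,
the crossing number is min(p*(q-1), q*(p-1)).
p*(q-1) = 11*22 = 242
q*(p-1) = 23*10 = 230
min(242, 230) = 230

230


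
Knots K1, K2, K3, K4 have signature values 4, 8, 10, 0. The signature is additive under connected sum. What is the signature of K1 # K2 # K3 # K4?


The signature is additive under connected sum.
signature(K1 # K2 # K3 # K4) = (4) + (8) + (10) + (0)
= 22

22


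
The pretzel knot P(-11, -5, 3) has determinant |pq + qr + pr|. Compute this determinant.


Step 1: Compute pq + qr + pr.
pq = (-11)*(-5) = 55
qr = (-5)*3 = -15
pr = (-11)*3 = -33
pq + qr + pr = 55 + (-15) + (-33) = 7
Step 2: Take absolute value.
det(P(-11,-5,3)) = |7| = 7

7


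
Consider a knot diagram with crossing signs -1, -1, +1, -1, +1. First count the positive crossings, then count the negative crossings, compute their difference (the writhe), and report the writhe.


Step 1: Count positive crossings (+1).
Positive crossings: 2
Step 2: Count negative crossings (-1).
Negative crossings: 3
Step 3: Writhe = (positive) - (negative)
w = 2 - 3 = -1
Step 4: |w| = 1, and w is negative

-1


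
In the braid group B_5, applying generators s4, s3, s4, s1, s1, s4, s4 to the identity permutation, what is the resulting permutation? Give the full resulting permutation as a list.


Starting with identity [1, 2, 3, 4, 5].
Apply generators in sequence:
  After s4: [1, 2, 3, 5, 4]
  After s3: [1, 2, 5, 3, 4]
  After s4: [1, 2, 5, 4, 3]
  After s1: [2, 1, 5, 4, 3]
  After s1: [1, 2, 5, 4, 3]
  After s4: [1, 2, 5, 3, 4]
  After s4: [1, 2, 5, 4, 3]
Final permutation: [1, 2, 5, 4, 3]

[1, 2, 5, 4, 3]


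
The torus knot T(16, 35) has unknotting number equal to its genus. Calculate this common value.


For a torus knot T(p,q), both the unknotting number and genus equal (p-1)(q-1)/2.
= (16-1)(35-1)/2
= 15*34/2
= 510/2 = 255

255


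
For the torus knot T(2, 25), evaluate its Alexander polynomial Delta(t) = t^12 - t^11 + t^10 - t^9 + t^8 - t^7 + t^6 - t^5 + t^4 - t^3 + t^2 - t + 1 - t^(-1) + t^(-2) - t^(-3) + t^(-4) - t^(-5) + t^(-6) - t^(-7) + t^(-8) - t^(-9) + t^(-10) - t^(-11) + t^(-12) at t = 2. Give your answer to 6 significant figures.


Substituting t = 2 into Delta(t) = t^12 - t^11 + t^10 - t^9 + t^8 - t^7 + t^6 - t^5 + t^4 - t^3 + t^2 - t + 1 - t^(-1) + t^(-2) - t^(-3) + t^(-4) - t^(-5) + t^(-6) - t^(-7) + t^(-8) - t^(-9) + t^(-10) - t^(-11) + t^(-12):
Term values: (4096) + (-2048) + (1024) + (-512) + (256) + (-128) + (64) + (-32) + (16) + (-8) + (4) + (-2) + (1) + (-0.5) + (0.25) + (-0.125) + (0.0625) + (-0.03125) + (0.015625) + (-0.0078125) + (0.00390625) + (-0.00195312) + (0.000976562) + (-0.000488281) + (0.000244141)
Sum = 2730.666748
Rounded to 6 significant figures: 2730.67

2730.67


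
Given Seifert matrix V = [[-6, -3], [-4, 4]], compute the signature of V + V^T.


Step 1: V + V^T = [[-12, -7], [-7, 8]]
Step 2: trace = -4, det = -145
Step 3: Discriminant = (-4)^2 - 4*(-145) = 596
Step 4: Eigenvalues: 10.2066, -14.2066
Step 5: Signature = (# positive eigenvalues) - (# negative eigenvalues) = 0

0


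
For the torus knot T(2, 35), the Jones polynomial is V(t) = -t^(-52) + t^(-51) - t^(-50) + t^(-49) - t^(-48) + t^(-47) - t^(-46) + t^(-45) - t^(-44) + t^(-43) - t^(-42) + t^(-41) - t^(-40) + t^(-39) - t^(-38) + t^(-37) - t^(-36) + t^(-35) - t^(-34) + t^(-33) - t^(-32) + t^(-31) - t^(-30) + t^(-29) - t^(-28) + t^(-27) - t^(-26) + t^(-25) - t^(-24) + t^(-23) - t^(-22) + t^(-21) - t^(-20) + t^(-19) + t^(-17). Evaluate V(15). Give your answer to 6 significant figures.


Substituting t = 15 into V(t) = -t^(-52) + t^(-51) - t^(-50) + t^(-49) - t^(-48) + t^(-47) - t^(-46) + t^(-45) - t^(-44) + t^(-43) - t^(-42) + t^(-41) - t^(-40) + t^(-39) - t^(-38) + t^(-37) - t^(-36) + t^(-35) - t^(-34) + t^(-33) - t^(-32) + t^(-31) - t^(-30) + t^(-29) - t^(-28) + t^(-27) - t^(-26) + t^(-25) - t^(-24) + t^(-23) - t^(-22) + t^(-21) - t^(-20) + t^(-19) + t^(-17):
  (-)t^(-52) = -6.97035e-62
  (+)t^(-51) = 1.04555e-60
  (-)t^(-50) = -1.56833e-59
  (+)t^(-49) = 2.35249e-58
  (-)t^(-48) = -3.52874e-57
  (+)t^(-47) = 5.29311e-56
  (-)t^(-46) = -7.93966e-55
  (+)t^(-45) = 1.19095e-53
  (-)t^(-44) = -1.78642e-52
  (+)t^(-43) = 2.67964e-51
  (-)t^(-42) = -4.01945e-50
  (+)t^(-41) = 6.02918e-49
  (-)t^(-40) = -9.04377e-48
  (+)t^(-39) = 1.35657e-46
  (-)t^(-38) = -2.03485e-45
  (+)t^(-37) = 3.05227e-44
  (-)t^(-36) = -4.57841e-43
  (+)t^(-35) = 6.86761e-42
  (-)t^(-34) = -1.03014e-40
  (+)t^(-33) = 1.54521e-39
  (-)t^(-32) = -2.31782e-38
  (+)t^(-31) = 3.47673e-37
  (-)t^(-30) = -5.2151e-36
  (+)t^(-29) = 7.82264e-35
  (-)t^(-28) = -1.1734e-33
  (+)t^(-27) = 1.76009e-32
  (-)t^(-26) = -2.64014e-31
  (+)t^(-25) = 3.96021e-30
  (-)t^(-24) = -5.94032e-29
  (+)t^(-23) = 8.91048e-28
  (-)t^(-22) = -1.33657e-26
  (+)t^(-21) = 2.00486e-25
  (-)t^(-20) = -3.00729e-24
  (+)t^(-19) = 4.51093e-23
  (+)t^(-17) = 1.01496e-20
Sum = (-6.97035e-62) + (1.04555e-60) + (-1.56833e-59) + (2.35249e-58) + (-3.52874e-57) + (5.29311e-56) + (-7.93966e-55) + (1.19095e-53) + (-1.78642e-52) + (2.67964e-51) + (-4.01945e-50) + (6.02918e-49) + (-9.04377e-48) + (1.35657e-46) + (-2.03485e-45) + (3.05227e-44) + (-4.57841e-43) + (6.86761e-42) + (-1.03014e-40) + (1.54521e-39) + (-2.31782e-38) + (3.47673e-37) + (-5.2151e-36) + (7.82264e-35) + (-1.1734e-33) + (1.76009e-32) + (-2.64014e-31) + (3.96021e-30) + (-5.94032e-29) + (8.91048e-28) + (-1.33657e-26) + (2.00486e-25) + (-3.00729e-24) + (4.51093e-23) + (1.01496e-20)
= 1.019188224e-20
Rounded to 6 significant figures: 1.01919e-20

1.01919e-20


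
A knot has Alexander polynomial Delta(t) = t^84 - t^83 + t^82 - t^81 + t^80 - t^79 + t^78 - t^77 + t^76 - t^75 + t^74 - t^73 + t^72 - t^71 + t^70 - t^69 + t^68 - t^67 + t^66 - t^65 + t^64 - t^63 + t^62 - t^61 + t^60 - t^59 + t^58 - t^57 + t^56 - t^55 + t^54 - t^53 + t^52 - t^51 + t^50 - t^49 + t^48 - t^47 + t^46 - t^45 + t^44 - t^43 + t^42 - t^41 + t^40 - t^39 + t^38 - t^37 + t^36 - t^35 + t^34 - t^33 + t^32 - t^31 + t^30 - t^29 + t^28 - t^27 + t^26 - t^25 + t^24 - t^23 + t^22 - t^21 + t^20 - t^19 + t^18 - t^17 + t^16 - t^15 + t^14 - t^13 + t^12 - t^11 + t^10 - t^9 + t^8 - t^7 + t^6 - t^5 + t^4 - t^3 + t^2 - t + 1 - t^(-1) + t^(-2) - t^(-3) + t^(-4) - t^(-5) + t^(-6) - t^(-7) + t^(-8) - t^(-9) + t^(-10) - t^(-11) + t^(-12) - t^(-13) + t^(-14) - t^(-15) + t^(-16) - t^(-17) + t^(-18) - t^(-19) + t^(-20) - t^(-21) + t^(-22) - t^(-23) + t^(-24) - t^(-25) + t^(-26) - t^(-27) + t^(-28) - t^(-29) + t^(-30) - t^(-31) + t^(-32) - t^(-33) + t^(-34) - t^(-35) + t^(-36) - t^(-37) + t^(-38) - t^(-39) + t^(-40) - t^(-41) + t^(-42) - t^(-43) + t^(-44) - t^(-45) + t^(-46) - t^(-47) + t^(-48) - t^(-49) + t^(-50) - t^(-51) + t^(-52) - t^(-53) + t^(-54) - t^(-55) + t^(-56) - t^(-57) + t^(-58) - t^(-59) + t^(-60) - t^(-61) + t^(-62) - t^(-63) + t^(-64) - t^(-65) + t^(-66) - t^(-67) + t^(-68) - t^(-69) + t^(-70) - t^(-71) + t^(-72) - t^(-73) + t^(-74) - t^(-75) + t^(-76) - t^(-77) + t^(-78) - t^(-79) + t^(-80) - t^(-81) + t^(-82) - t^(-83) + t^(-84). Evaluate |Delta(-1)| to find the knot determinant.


Step 1: The polynomial has 169 terms with alternating signs, exponents from 84 down to -84.
Step 2: Substitute t = -1. The i-th term has coefficient (-1)^i and exponent (m-i),
  so its value is (-1)^i * (-1)^(m-i) = (-1)^m = 1 for every i.
Step 3: All 169 terms equal 1, so Delta(-1) = 169 * (1) = 169
Step 4: |Delta(-1)| = 169

169


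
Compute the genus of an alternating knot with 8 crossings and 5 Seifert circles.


For alternating knots, g = (c - s + 1)/2.
= (8 - 5 + 1)/2
= 4/2 = 2

2


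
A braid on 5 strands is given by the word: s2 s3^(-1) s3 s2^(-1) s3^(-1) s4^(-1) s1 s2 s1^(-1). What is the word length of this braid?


The word length counts the number of generators (including inverses).
Listing each generator: s2, s3^(-1), s3, s2^(-1), s3^(-1), s4^(-1), s1, s2, s1^(-1)
There are 9 generators in this braid word.

9


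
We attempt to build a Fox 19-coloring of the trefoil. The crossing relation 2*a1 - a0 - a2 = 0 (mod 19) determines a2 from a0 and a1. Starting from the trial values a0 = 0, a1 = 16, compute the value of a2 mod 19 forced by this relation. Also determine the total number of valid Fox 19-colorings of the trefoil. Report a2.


Step 1: Apply the given crossing relation 2*a1 - a0 - a2 = 0 (mod 19).
  a2 = 2*a1 - a0 mod 19
  a2 = 2*16 - 0 mod 19
  a2 = 32 - 0 mod 19
  a2 = 32 mod 19 = 13
Step 2: The trefoil has determinant 3.
  Number of Fox p-colorings (p prime) is p^2 if p = 3, else p.
  Since 19 does not divide 3, only trivial (constant) colorings exist.
  (So the trial a0 = 0, a1 = 16 with a0 != a1 does NOT extend to a valid coloring of the whole trefoil: the other two crossing relations require 3*(a1 - a0) = 0 (mod 19), which fails.)
  Total colorings = 19
Step 3: a2 = 13, total Fox 19-colorings = 19

13


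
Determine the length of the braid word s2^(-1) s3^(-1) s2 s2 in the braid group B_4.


The word length counts the number of generators (including inverses).
Listing each generator: s2^(-1), s3^(-1), s2, s2
There are 4 generators in this braid word.

4


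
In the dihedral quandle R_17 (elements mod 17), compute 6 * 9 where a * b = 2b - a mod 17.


6 * 9 = 2*9 - 6 mod 17
= 18 - 6 mod 17
= 12 mod 17 = 12

12


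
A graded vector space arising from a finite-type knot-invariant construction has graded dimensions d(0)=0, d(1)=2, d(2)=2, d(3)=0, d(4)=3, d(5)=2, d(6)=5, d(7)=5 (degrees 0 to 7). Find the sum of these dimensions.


Total dimension = d(0) + d(1) + ... + d(7)
= 0 + 2 + 2 + 0 + 3 + 2 + 5 + 5
= 19

19


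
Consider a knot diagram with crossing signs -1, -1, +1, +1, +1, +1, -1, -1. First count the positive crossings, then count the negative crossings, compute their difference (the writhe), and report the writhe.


Step 1: Count positive crossings (+1).
Positive crossings: 4
Step 2: Count negative crossings (-1).
Negative crossings: 4
Step 3: Writhe = (positive) - (negative)
w = 4 - 4 = 0
Step 4: |w| = 0, and w is zero

0


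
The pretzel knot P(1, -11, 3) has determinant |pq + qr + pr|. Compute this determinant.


Step 1: Compute pq + qr + pr.
pq = 1*(-11) = -11
qr = (-11)*3 = -33
pr = 1*3 = 3
pq + qr + pr = -11 + (-33) + 3 = -41
Step 2: Take absolute value.
det(P(1,-11,3)) = |-41| = 41

41


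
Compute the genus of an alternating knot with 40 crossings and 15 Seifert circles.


For alternating knots, g = (c - s + 1)/2.
= (40 - 15 + 1)/2
= 26/2 = 13

13


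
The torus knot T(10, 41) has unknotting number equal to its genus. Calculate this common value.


For a torus knot T(p,q), both the unknotting number and genus equal (p-1)(q-1)/2.
= (10-1)(41-1)/2
= 9*40/2
= 360/2 = 180

180


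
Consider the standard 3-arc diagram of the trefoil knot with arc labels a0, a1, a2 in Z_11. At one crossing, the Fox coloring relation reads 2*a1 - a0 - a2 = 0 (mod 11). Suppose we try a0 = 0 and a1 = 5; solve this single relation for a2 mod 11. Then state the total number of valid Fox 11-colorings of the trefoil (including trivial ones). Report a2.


Step 1: Apply the given crossing relation 2*a1 - a0 - a2 = 0 (mod 11).
  a2 = 2*a1 - a0 mod 11
  a2 = 2*5 - 0 mod 11
  a2 = 10 - 0 mod 11
  a2 = 10 mod 11 = 10
Step 2: The trefoil has determinant 3.
  Number of Fox p-colorings (p prime) is p^2 if p = 3, else p.
  Since 11 does not divide 3, only trivial (constant) colorings exist.
  (So the trial a0 = 0, a1 = 5 with a0 != a1 does NOT extend to a valid coloring of the whole trefoil: the other two crossing relations require 3*(a1 - a0) = 0 (mod 11), which fails.)
  Total colorings = 11
Step 3: a2 = 10, total Fox 11-colorings = 11

10


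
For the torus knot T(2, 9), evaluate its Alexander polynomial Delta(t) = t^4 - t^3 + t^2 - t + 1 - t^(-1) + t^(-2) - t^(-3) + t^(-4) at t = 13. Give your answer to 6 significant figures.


Substituting t = 13 into Delta(t) = t^4 - t^3 + t^2 - t + 1 - t^(-1) + t^(-2) - t^(-3) + t^(-4):
Term values: (28561) + (-2197) + (169) + (-13) + (1) + (-0.0769231) + (0.00591716) + (-0.000455166) + (3.50128e-05)
Sum = 26520.92857
Rounded to 6 significant figures: 26520.9

26520.9


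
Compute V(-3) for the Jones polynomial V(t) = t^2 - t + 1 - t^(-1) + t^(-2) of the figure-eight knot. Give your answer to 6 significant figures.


Substituting t = -3 into V(t) = t^2 - t + 1 - t^(-1) + t^(-2):
  (+)t^(2) = 9
  (-)t^(1) = 3
  (+)t^(0) = 1
  (-)t^(-1) = 0.333333
  (+)t^(-2) = 0.111111
Sum = (9) + (3) + (1) + (0.333333) + (0.111111)
= 13.44444444
Rounded to 6 significant figures: 13.4444

13.4444
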